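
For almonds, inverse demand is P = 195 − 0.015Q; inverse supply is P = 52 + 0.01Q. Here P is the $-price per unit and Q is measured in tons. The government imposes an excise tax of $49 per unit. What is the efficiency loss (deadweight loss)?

$48020

Competitive equilibrium: 195 − 0.015Q = 52 + 0.01Q → Q* = 5720, P* = 109.2.
With the tax, the buyer price exceeds the seller price by 49: (195 − 0.015Q) − (52 + 0.01Q) = 49 → Q' = 3760.
ΔQ = 5720 − 3760 = 1960; the wedge equals the tax, 49.
The triangle = ½ × 1960 × 49 = $48020.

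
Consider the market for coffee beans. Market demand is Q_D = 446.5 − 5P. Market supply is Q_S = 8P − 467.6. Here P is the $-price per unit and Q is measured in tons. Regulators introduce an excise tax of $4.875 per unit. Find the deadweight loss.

$36.56

In inverse form: demand P = 89.3 − 0.2Q, supply P = 58.45 + 0.125Q.
Competitive equilibrium: 89.3 − 0.2Q = 58.45 + 0.125Q → Q* = 94.9231, P* = 70.3154.
With the tax, the buyer price exceeds the seller price by 4.875: (89.3 − 0.2Q) − (58.45 + 0.125Q) = 4.875 → Q' = 79.9231.
ΔQ = 94.9231 − 79.9231 = 15; the wedge equals the tax, 4.875.
Welfare loss = ½ × 15 × 4.875 = $36.56.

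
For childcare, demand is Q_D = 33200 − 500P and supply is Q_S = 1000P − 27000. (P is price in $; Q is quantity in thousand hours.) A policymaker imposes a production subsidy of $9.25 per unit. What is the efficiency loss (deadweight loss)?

$14260.42 thousand

In inverse form: demand P = 66.4 − 0.002Q, supply P = 27 + 0.001Q.
Competitive equilibrium: 66.4 − 0.002Q = 27 + 0.001Q → Q* = 13133.3333, P* = 40.1333.
The subsidy lowers effective supply by 9.25: P = 17.75 + 0.001Q.
New quantity: 66.4 − 0.002Q = 17.75 + 0.001Q → Q' = 16216.6667.
Overproduction ΔQ = 16216.6667 − 13133.3333 = 3083.3334; wedge = subsidy = 9.25.
Deadweight loss = ½ × 3083.3334 × 9.25 = $14260.42 thousand.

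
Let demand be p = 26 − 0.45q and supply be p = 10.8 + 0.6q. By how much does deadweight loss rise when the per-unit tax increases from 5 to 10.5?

40.60

Competitive equilibrium: 26 − 0.45q = 10.8 + 0.6q → q* = 14.4762, p* = 19.4857.
For a per-unit tax t: Δq = t/1.05, so DWL = ½·t·(t/1.05) = t²/2.1.
At t = 5: DWL = 11.905. At t = 10.5: DWL = 52.5.
Increase = 52.5 − 11.905 = 40.60.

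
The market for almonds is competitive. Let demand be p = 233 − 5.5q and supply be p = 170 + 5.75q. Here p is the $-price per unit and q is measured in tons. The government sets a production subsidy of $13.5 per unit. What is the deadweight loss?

$8.10

Competitive equilibrium: 233 − 5.5q = 170 + 5.75q → q* = 5.6, p* = 202.2.
The subsidy lowers effective supply by 13.5: p = 156.5 + 5.75q.
New quantity: 233 − 5.5q = 156.5 + 5.75q → q' = 6.8.
Overproduction Δq = 6.8 − 5.6 = 1.2; wedge = subsidy = 13.5.
Welfare loss = ½ × 1.2 × 13.5 = $8.10.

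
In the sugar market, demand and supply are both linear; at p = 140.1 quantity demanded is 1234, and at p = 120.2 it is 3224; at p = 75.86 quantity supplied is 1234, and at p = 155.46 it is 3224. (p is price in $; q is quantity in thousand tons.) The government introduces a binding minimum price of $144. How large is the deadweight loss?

Demand slope = (120.2 − 140.1)/(3224 − 1234) = −0.01, so p = 152.44 − 0.01q.
Supply slope = (155.46 − 75.86)/(3224 − 1234) = 0.04, so p = 26.5 + 0.04q.
Competitive equilibrium: 152.44 − 0.01q = 26.5 + 0.04q → q* = 2518.8, p* = 127.252.
At the floor p = 144, quantity demanded = (152.44 − 144)/0.01 = 844.
Sellers' marginal cost at q' = 844: 26.5 + 0.04·844 = 60.26.
Δq = 2518.8 − 844 = 1674.8; wedge = 144 − 60.26 = 83.74.
Welfare loss = ½ × 1674.8 × 83.74 = $70123.876 thousand.

$70123.876 thousand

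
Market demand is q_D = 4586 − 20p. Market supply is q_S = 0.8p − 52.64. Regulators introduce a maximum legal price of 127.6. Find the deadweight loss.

In inverse form: demand p = 229.3 − 0.05q, supply p = 65.8 + 1.25q.
Competitive equilibrium: 229.3 − 0.05q = 65.8 + 1.25q → q* = 125.7692, p* = 223.0115.
At the ceiling p = 127.6, quantity supplied = (127.6 − 65.8)/1.25 = 49.44.
Willingness to pay at q' = 49.44: 229.3 − 0.05·49.44 = 226.828.
Δq = 125.7692 − 49.44 = 76.3292; wedge = 226.828 − 127.6 = 99.228.
DWL = ½ × 76.3292 × 99.228 = 3787.

3787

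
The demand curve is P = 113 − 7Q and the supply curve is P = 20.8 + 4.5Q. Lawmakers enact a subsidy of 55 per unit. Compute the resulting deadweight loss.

Competitive equilibrium: 113 − 7Q = 20.8 + 4.5Q → Q* = 8.0174, P* = 56.8783.
The subsidy lowers effective supply by 55: P = 4.5Q − 34.2.
New quantity: 113 − 7Q = 4.5Q − 34.2 → Q' = 12.8.
Overproduction ΔQ = 12.8 − 8.0174 = 4.7826; wedge = subsidy = 55.
Welfare loss = ½ × 4.7826 × 55 = 131.52.

131.52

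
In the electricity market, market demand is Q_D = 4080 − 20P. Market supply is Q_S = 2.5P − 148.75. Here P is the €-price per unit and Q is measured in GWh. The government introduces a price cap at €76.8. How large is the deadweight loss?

€17371.53

In inverse form: demand P = 204 − 0.05Q, supply P = 59.5 + 0.4Q.
Competitive equilibrium: 204 − 0.05Q = 59.5 + 0.4Q → Q* = 321.1111, P* = 187.9444.
At the ceiling P = 76.8, quantity supplied = (76.8 − 59.5)/0.4 = 43.25.
Willingness to pay at Q' = 43.25: 204 − 0.05·43.25 = 201.8375.
ΔQ = 321.1111 − 43.25 = 277.8611; wedge = 201.8375 − 76.8 = 125.0375.
DWL = ½ × 277.8611 × 125.0375 = €17371.53.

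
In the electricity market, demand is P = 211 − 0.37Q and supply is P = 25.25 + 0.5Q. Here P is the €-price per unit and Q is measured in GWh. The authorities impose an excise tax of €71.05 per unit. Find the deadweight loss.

€2901.21

Competitive equilibrium: 211 − 0.37Q = 25.25 + 0.5Q → Q* = 213.5057, P* = 132.0029.
With the tax, the buyer price exceeds the seller price by 71.05: (211 − 0.37Q) − (25.25 + 0.5Q) = 71.05 → Q' = 131.8391.
ΔQ = 213.5057 − 131.8391 = 81.6666; the wedge equals the tax, 71.05.
Welfare loss = ½ × 81.6666 × 71.05 = €2901.21.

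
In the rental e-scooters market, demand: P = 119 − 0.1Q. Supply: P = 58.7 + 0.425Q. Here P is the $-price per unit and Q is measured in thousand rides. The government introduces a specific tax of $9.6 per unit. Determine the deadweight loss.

$87.77 thousand

Competitive equilibrium: 119 − 0.1Q = 58.7 + 0.425Q → Q* = 114.8571, P* = 107.5143.
With the tax, the buyer price exceeds the seller price by 9.6: (119 − 0.1Q) − (58.7 + 0.425Q) = 9.6 → Q' = 96.5714.
ΔQ = 114.8571 − 96.5714 = 18.2857; the wedge equals the tax, 9.6.
DWL = ½ × 18.2857 × 9.6 = $87.77 thousand.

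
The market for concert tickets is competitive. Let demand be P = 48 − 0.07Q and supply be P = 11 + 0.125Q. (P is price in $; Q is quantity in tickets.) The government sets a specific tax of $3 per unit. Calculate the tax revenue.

Competitive equilibrium: 48 − 0.07Q = 11 + 0.125Q → Q* = 189.7436, P* = 34.7179.
With the tax, the buyer price exceeds the seller price by 3: (48 − 0.07Q) − (11 + 0.125Q) = 3 → Q' = 174.359.
Tax revenue = 3 × 174.359 = $523.08.

$523.08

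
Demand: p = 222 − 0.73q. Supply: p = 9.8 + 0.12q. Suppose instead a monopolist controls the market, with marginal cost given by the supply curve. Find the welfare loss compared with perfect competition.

5654.23

Competitive equilibrium: 222 − 0.73q = 9.8 + 0.12q → q* = 249.6471, p* = 39.7576.
Marginal revenue: MR = 222 − 1.46q. Set MR = MC: 222 − 1.46q = 9.8 + 0.12q → q_m = 134.3038.
Price p_m = 222 − 0.73·134.3038 = 123.9582; MC(q_m) = 9.8 + 0.12·134.3038 = 25.9165.
Competitive q* = 249.6471, so Δq = 115.3433; wedge = 123.9582 − 25.9165 = 98.0417.
DWL = ½ × 115.3433 × 98.0417 = 5654.23.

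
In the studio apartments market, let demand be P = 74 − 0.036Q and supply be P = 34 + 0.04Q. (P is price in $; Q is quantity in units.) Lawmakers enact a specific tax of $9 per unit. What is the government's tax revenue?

$3671.05

Competitive equilibrium: 74 − 0.036Q = 34 + 0.04Q → Q* = 526.3158, P* = 55.0526.
With the tax, the buyer price exceeds the seller price by 9: (74 − 0.036Q) − (34 + 0.04Q) = 9 → Q' = 407.8947.
Tax revenue = 9 × 407.8947 = $3671.05.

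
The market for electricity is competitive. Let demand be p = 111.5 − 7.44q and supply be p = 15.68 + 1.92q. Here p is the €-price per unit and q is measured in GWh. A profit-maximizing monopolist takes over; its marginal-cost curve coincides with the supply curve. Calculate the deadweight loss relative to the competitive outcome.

Competitive equilibrium: 111.5 − 7.44q = 15.68 + 1.92q → q* = 10.2372, p* = 35.3354.
Marginal revenue: MR = 111.5 − 14.88q. Set MR = MC: 111.5 − 14.88q = 15.68 + 1.92q → q_m = 5.7036.
Price p_m = 111.5 − 7.44·5.7036 = 69.0652; MC(q_m) = 15.68 + 1.92·5.7036 = 26.6309.
Competitive q* = 10.2372, so Δq = 4.5336; wedge = 69.0652 − 26.6309 = 42.4343.
The triangle = ½ × 4.5336 × 42.4343 = €96.19.

€96.19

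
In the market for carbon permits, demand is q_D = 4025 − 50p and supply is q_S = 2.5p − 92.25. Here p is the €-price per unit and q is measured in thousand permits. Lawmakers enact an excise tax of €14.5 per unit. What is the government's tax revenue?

€1004.64 thousand

In inverse form: demand p = 80.5 − 0.02q, supply p = 36.9 + 0.4q.
Competitive equilibrium: 80.5 − 0.02q = 36.9 + 0.4q → q* = 103.8095, p* = 78.4238.
With the tax, the buyer price exceeds the seller price by 14.5: (80.5 − 0.02q) − (36.9 + 0.4q) = 14.5 → q' = 69.2857.
Tax revenue = 14.5 × 69.2857 = €1004.64 thousand.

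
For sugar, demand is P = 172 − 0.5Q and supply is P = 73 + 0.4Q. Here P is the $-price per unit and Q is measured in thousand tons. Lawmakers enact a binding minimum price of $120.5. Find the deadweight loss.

$22.05 thousand

Competitive equilibrium: 172 − 0.5Q = 73 + 0.4Q → Q* = 110, P* = 117.
At the floor P = 120.5, quantity demanded = (172 − 120.5)/0.5 = 103.
Sellers' marginal cost at Q' = 103: 73 + 0.4·103 = 114.2.
ΔQ = 110 − 103 = 7; wedge = 120.5 − 114.2 = 6.3.
DWL = ½ × 7 × 6.3 = $22.05 thousand.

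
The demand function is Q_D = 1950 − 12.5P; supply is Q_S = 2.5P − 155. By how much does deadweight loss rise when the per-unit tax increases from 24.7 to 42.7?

1263.75

In inverse form: demand P = 156 − 0.08Q, supply P = 62 + 0.4Q.
Competitive equilibrium: 156 − 0.08Q = 62 + 0.4Q → Q* = 195.8333, P* = 140.3333.
For a per-unit tax t: ΔQ = t/0.48, so DWL = ½·t·(t/0.48) = t²/0.96.
At t = 24.7: DWL = 635.51. At t = 42.7: DWL = 1899.26.
Increase = 1899.26 − 635.51 = 1263.75.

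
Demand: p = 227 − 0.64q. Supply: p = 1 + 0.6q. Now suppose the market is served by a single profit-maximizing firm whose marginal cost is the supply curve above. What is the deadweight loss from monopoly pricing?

2386.76

Competitive equilibrium: 227 − 0.64q = 1 + 0.6q → q* = 182.2581, p* = 110.3548.
Marginal revenue: MR = 227 − 1.28q. Set MR = MC: 227 − 1.28q = 1 + 0.6q → q_m = 120.2128.
Price p_m = 227 − 0.64·120.2128 = 150.0638; MC(q_m) = 1 + 0.6·120.2128 = 73.1277.
Competitive q* = 182.2581, so Δq = 62.0453; wedge = 150.0638 − 73.1277 = 76.9361.
The triangle = ½ × 62.0453 × 76.9361 = 2386.76.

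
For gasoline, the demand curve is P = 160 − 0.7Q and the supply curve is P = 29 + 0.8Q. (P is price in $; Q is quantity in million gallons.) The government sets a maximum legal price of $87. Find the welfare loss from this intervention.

Competitive equilibrium: 160 − 0.7Q = 29 + 0.8Q → Q* = 87.3333, P* = 98.8667.
At the ceiling P = 87, quantity supplied = (87 − 29)/0.8 = 72.5.
Willingness to pay at Q' = 72.5: 160 − 0.7·72.5 = 109.25.
ΔQ = 87.3333 − 72.5 = 14.8333; wedge = 109.25 − 87 = 22.25.
DWL = ½ × 14.8333 × 22.25 = $165.02 million.

$165.02 million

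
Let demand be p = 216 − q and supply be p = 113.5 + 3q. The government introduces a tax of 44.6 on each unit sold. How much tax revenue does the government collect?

645.585

Competitive equilibrium: 216 − q = 113.5 + 3q → q* = 25.625, p* = 190.375.
With the tax, the buyer price exceeds the seller price by 44.6: (216 − q) − (113.5 + 3q) = 44.6 → q' = 14.475.
Tax revenue = 44.6 × 14.475 = 645.585.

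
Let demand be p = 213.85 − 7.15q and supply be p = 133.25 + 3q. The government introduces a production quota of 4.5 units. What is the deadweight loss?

Competitive equilibrium: 213.85 − 7.15q = 133.25 + 3q → q* = 7.9409, p* = 157.0727.
At q = 4.5: demand price = 213.85 − 7.15·4.5 = 181.675; supply price = 133.25 + 3·4.5 = 146.75.
Δq = 7.9409 − 4.5 = 3.4409; wedge = 181.675 − 146.75 = 34.925.
The triangle = ½ × 3.4409 × 34.925 = 60.09.

60.09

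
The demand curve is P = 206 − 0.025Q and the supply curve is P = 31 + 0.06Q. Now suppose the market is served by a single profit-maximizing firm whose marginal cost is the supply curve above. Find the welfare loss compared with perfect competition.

Competitive equilibrium: 206 − 0.025Q = 31 + 0.06Q → Q* = 2058.82353, P* = 154.52941.
Marginal revenue: MR = 206 − 0.05Q. Set MR = MC: 206 − 0.05Q = 31 + 0.06Q → Q_m = 1590.90909.
Price P_m = 206 − 0.025·1590.90909 = 166.22727; MC(Q_m) = 31 + 0.06·1590.90909 = 126.45455.
Competitive Q* = 2058.82353, so ΔQ = 467.91444; wedge = 166.22727 − 126.45455 = 39.77272.
Welfare loss = ½ × 467.91444 × 39.77272 = 9305.12.

9305.12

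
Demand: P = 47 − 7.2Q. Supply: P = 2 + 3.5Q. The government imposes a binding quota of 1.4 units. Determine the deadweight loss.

Competitive equilibrium: 47 − 7.2Q = 2 + 3.5Q → Q* = 4.2056, P* = 16.7196.
At Q = 1.4: demand price = 47 − 7.2·1.4 = 36.92; supply price = 2 + 3.5·1.4 = 6.9.
ΔQ = 4.2056 − 1.4 = 2.8056; wedge = 36.92 − 6.9 = 30.02.
Welfare loss = ½ × 2.8056 × 30.02 = 42.11.

42.11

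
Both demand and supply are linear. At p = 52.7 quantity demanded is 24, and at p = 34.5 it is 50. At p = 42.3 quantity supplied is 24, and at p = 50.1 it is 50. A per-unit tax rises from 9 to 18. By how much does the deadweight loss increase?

Demand slope = (34.5 − 52.7)/(50 − 24) = −0.7, so p = 69.5 − 0.7q.
Supply slope = (50.1 − 42.3)/(50 − 24) = 0.3, so p = 35.1 + 0.3q.
Competitive equilibrium: 69.5 − 0.7q = 35.1 + 0.3q → q* = 34.4, p* = 45.42.
For a per-unit tax t: Δq = t/1, so DWL = ½·t·(t/1) = t²/2.
At t = 9: DWL = 40.5. At t = 18: DWL = 162.
Increase = 162 − 40.5 = 121.50.

121.50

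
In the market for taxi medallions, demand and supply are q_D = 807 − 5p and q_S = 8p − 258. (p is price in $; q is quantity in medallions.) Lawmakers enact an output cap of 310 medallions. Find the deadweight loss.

$1240.86

In inverse form: demand p = 161.4 − 0.2q, supply p = 32.25 + 0.125q.
Competitive equilibrium: 161.4 − 0.2q = 32.25 + 0.125q → q* = 397.3846, p* = 81.9231.
At q = 310: demand price = 161.4 − 0.2·310 = 99.4; supply price = 32.25 + 0.125·310 = 71.
Δq = 397.3846 − 310 = 87.3846; wedge = 99.4 − 71 = 28.4.
The triangle = ½ × 87.3846 × 28.4 = $1240.86.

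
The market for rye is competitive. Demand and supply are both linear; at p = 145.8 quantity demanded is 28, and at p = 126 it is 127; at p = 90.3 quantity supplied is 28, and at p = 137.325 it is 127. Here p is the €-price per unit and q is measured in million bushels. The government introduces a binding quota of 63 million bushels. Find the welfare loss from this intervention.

Demand slope = (126 − 145.8)/(127 − 28) = −0.2, so p = 151.4 − 0.2q.
Supply slope = (137.325 − 90.3)/(127 − 28) = 0.475, so p = 77 + 0.475q.
Competitive equilibrium: 151.4 − 0.2q = 77 + 0.475q → q* = 110.2222, p* = 129.3556.
At q = 63: demand price = 151.4 − 0.2·63 = 138.8; supply price = 77 + 0.475·63 = 106.925.
Δq = 110.2222 − 63 = 47.2222; wedge = 138.8 − 106.925 = 31.875.
Deadweight loss = ½ × 47.2222 × 31.875 = €752.60 million.

€752.60 million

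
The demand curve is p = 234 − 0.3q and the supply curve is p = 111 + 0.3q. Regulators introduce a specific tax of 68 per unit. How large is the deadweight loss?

Competitive equilibrium: 234 − 0.3q = 111 + 0.3q → q* = 205, p* = 172.5.
With the tax, the buyer price exceeds the seller price by 68: (234 − 0.3q) − (111 + 0.3q) = 68 → q' = 91.6667.
Δq = 205 − 91.6667 = 113.3333; the wedge equals the tax, 68.
Deadweight loss = ½ × 113.3333 × 68 = 3853.33.

3853.33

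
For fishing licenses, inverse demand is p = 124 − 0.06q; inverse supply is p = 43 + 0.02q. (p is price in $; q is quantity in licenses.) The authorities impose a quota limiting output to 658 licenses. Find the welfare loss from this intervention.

Competitive equilibrium: 124 − 0.06q = 43 + 0.02q → q* = 1012.5, p* = 63.25.
At q = 658: demand price = 124 − 0.06·658 = 84.52; supply price = 43 + 0.02·658 = 56.16.
Δq = 1012.5 − 658 = 354.5; wedge = 84.52 − 56.16 = 28.36.
The triangle = ½ × 354.5 × 28.36 = $5026.81.

$5026.81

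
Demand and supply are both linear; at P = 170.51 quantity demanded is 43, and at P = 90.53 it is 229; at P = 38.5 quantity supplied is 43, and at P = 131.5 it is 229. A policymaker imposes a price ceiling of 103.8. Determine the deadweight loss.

59.86

Demand slope = (90.53 − 170.51)/(229 − 43) = −0.43, so P = 189 − 0.43Q.
Supply slope = (131.5 − 38.5)/(229 − 43) = 0.5, so P = 17 + 0.5Q.
Competitive equilibrium: 189 − 0.43Q = 17 + 0.5Q → Q* = 184.9462, P* = 109.4731.
At the ceiling P = 103.8, quantity supplied = (103.8 − 17)/0.5 = 173.6.
Willingness to pay at Q' = 173.6: 189 − 0.43·173.6 = 114.352.
ΔQ = 184.9462 − 173.6 = 11.3462; wedge = 114.352 − 103.8 = 10.552.
Deadweight loss = ½ × 11.3462 × 10.552 = 59.86.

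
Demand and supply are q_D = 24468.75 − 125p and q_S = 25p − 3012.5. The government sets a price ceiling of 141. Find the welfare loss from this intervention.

In inverse form: demand p = 195.75 − 0.008q, supply p = 120.5 + 0.04q.
Competitive equilibrium: 195.75 − 0.008q = 120.5 + 0.04q → q* = 1567.7083, p* = 183.2083.
At the ceiling p = 141, quantity supplied = (141 − 120.5)/0.04 = 512.5.
Willingness to pay at q' = 512.5: 195.75 − 0.008·512.5 = 191.65.
Δq = 1567.7083 − 512.5 = 1055.2083; wedge = 191.65 − 141 = 50.65.
The triangle = ½ × 1055.2083 × 50.65 = 26723.15.

26723.15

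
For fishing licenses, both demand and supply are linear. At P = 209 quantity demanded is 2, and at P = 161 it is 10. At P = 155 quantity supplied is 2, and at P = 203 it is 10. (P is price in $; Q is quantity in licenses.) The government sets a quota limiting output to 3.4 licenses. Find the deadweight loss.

Demand slope = (161 − 209)/(10 − 2) = −6, so P = 221 − 6Q.
Supply slope = (203 − 155)/(10 − 2) = 6, so P = 143 + 6Q.
Competitive equilibrium: 221 − 6Q = 143 + 6Q → Q* = 6.5, P* = 182.
At Q = 3.4: demand price = 221 − 6·3.4 = 200.6; supply price = 143 + 6·3.4 = 163.4.
ΔQ = 6.5 − 3.4 = 3.1; wedge = 200.6 − 163.4 = 37.2.
Deadweight loss = ½ × 3.1 × 37.2 = $57.66.

$57.66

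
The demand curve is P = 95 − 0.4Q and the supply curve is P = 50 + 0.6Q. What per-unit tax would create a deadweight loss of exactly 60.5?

11

Competitive equilibrium: 95 − 0.4Q = 50 + 0.6Q → Q* = 45, P* = 77.
A tax t gives ΔQ = t/1 and wedge t, so DWL = t²/2.
t²/2 = 60.5 → t² = 121 → t = 11.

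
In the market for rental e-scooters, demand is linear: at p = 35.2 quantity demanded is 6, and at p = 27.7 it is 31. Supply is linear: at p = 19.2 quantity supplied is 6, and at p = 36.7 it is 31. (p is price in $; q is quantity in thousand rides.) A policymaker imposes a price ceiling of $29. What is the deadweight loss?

$2 thousand

Demand slope = (27.7 − 35.2)/(31 − 6) = −0.3, so p = 37 − 0.3q.
Supply slope = (36.7 − 19.2)/(31 − 6) = 0.7, so p = 15 + 0.7q.
Competitive equilibrium: 37 − 0.3q = 15 + 0.7q → q* = 22, p* = 30.4.
At the ceiling p = 29, quantity supplied = (29 − 15)/0.7 = 20.
Willingness to pay at q' = 20: 37 − 0.3·20 = 31.
Δq = 22 − 20 = 2; wedge = 31 − 29 = 2.
Welfare loss = ½ × 2 × 2 = $2 thousand.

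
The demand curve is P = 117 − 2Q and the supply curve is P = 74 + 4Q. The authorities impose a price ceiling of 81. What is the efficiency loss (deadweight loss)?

Competitive equilibrium: 117 − 2Q = 74 + 4Q → Q* = 7.1667, P* = 102.6667.
At the ceiling P = 81, quantity supplied = (81 − 74)/4 = 1.75.
Willingness to pay at Q' = 1.75: 117 − 2·1.75 = 113.5.
ΔQ = 7.1667 − 1.75 = 5.4167; wedge = 113.5 − 81 = 32.5.
Deadweight loss = ½ × 5.4167 × 32.5 = 88.02.

88.02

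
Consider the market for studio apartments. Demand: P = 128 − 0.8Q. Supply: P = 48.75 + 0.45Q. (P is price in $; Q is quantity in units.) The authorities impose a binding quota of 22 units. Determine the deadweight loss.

$1071.225

Competitive equilibrium: 128 − 0.8Q = 48.75 + 0.45Q → Q* = 63.4, P* = 77.28.
At Q = 22: demand price = 128 − 0.8·22 = 110.4; supply price = 48.75 + 0.45·22 = 58.65.
ΔQ = 63.4 − 22 = 41.4; wedge = 110.4 − 58.65 = 51.75.
DWL = ½ × 41.4 × 51.75 = $1071.225.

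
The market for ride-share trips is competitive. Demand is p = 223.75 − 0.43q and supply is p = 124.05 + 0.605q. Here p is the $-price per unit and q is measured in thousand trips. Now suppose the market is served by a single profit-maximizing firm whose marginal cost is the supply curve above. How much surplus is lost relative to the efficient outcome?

Competitive equilibrium: 223.75 − 0.43q = 124.05 + 0.605q → q* = 96.3285, p* = 182.3287.
Marginal revenue: MR = 223.75 − 0.86q. Set MR = MC: 223.75 − 0.86q = 124.05 + 0.605q → q_m = 68.0546.
Price p_m = 223.75 − 0.43·68.0546 = 194.4865; MC(q_m) = 124.05 + 0.605·68.0546 = 165.223.
Competitive q* = 96.3285, so Δq = 28.2739; wedge = 194.4865 − 165.223 = 29.2635.
DWL = ½ × 28.2739 × 29.2635 = $413.70 thousand.

$413.70 thousand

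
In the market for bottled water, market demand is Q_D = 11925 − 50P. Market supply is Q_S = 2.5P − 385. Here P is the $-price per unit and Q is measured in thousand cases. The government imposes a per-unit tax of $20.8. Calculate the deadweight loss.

In inverse form: demand P = 238.5 − 0.02Q, supply P = 154 + 0.4Q.
Competitive equilibrium: 238.5 − 0.02Q = 154 + 0.4Q → Q* = 201.1905, P* = 234.4762.
With the tax, the buyer price exceeds the seller price by 20.8: (238.5 − 0.02Q) − (154 + 0.4Q) = 20.8 → Q' = 151.6667.
ΔQ = 201.1905 − 151.6667 = 49.5238; the wedge equals the tax, 20.8.
Welfare loss = ½ × 49.5238 × 20.8 = $515.05 thousand.

$515.05 thousand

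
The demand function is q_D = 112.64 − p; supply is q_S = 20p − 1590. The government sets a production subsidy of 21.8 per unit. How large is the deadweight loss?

226.30

In inverse form: demand p = 112.64 − q, supply p = 79.5 + 0.05q.
Competitive equilibrium: 112.64 − q = 79.5 + 0.05q → q* = 31.5619, p* = 81.0781.
The subsidy lowers effective supply by 21.8: p = 57.7 + 0.05q.
New quantity: 112.64 − q = 57.7 + 0.05q → q' = 52.3238.
Overproduction Δq = 52.3238 − 31.5619 = 20.7619; wedge = subsidy = 21.8.
Deadweight loss = ½ × 20.7619 × 21.8 = 226.30.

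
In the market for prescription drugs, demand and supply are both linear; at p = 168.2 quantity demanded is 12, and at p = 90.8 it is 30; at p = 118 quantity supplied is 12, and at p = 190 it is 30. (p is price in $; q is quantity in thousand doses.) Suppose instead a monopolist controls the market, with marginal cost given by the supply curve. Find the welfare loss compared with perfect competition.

Demand slope = (90.8 − 168.2)/(30 − 12) = −4.3, so p = 219.8 − 4.3q.
Supply slope = (190 − 118)/(30 − 12) = 4, so p = 70 + 4q.
Competitive equilibrium: 219.8 − 4.3q = 70 + 4q → q* = 18.0482, p* = 142.1928.
Marginal revenue: MR = 219.8 − 8.6q. Set MR = MC: 219.8 − 8.6q = 70 + 4q → q_m = 11.8889.
Price p_m = 219.8 − 4.3·11.8889 = 168.6777; MC(q_m) = 70 + 4·11.8889 = 117.5556.
Competitive q* = 18.0482, so Δq = 6.1593; wedge = 168.6777 − 117.5556 = 51.1221.
The triangle = ½ × 6.1593 × 51.1221 = $157.44 thousand.

$157.44 thousand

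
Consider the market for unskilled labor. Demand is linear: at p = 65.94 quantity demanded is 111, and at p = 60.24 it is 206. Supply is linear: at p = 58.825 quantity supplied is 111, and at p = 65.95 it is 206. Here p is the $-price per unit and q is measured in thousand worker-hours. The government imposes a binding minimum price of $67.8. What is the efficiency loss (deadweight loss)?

Demand slope = (60.24 − 65.94)/(206 − 111) = −0.06, so p = 72.6 − 0.06q.
Supply slope = (65.95 − 58.825)/(206 − 111) = 0.075, so p = 50.5 + 0.075q.
Competitive equilibrium: 72.6 − 0.06q = 50.5 + 0.075q → q* = 163.7037, p* = 62.7778.
At the floor p = 67.8, quantity demanded = (72.6 − 67.8)/0.06 = 80.
Sellers' marginal cost at q' = 80: 50.5 + 0.075·80 = 56.5.
Δq = 163.7037 − 80 = 83.7037; wedge = 67.8 − 56.5 = 11.3.
Welfare loss = ½ × 83.7037 × 11.3 = $472.93 thousand.

$472.93 thousand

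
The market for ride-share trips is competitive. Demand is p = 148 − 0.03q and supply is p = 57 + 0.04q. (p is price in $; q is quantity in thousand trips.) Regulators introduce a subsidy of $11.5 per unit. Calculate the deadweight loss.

Competitive equilibrium: 148 − 0.03q = 57 + 0.04q → q* = 1300, p* = 109.
The subsidy lowers effective supply by 11.5: p = 45.5 + 0.04q.
New quantity: 148 − 0.03q = 45.5 + 0.04q → q' = 1464.2857.
Overproduction Δq = 1464.2857 − 1300 = 164.2857; wedge = subsidy = 11.5.
Welfare loss = ½ × 164.2857 × 11.5 = $944.64 thousand.

$944.64 thousand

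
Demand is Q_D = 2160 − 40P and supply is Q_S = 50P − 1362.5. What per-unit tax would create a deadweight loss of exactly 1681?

12.3

In inverse form: demand P = 54 − 0.025Q, supply P = 27.25 + 0.02Q.
Competitive equilibrium: 54 − 0.025Q = 27.25 + 0.02Q → Q* = 594.4444, P* = 39.1389.
A tax t gives ΔQ = t/0.045 and wedge t, so DWL = t²/0.09.
t²/0.09 = 1681 → t² = 151.29 → t = 12.3.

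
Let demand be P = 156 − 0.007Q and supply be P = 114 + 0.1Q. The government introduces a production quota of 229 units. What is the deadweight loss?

Competitive equilibrium: 156 − 0.007Q = 114 + 0.1Q → Q* = 392.5234, P* = 153.2523.
At Q = 229: demand price = 156 − 0.007·229 = 154.397; supply price = 114 + 0.1·229 = 136.9.
ΔQ = 392.5234 − 229 = 163.5234; wedge = 154.397 − 136.9 = 17.497.
Welfare loss = ½ × 163.5234 × 17.497 = 1430.58.

1430.58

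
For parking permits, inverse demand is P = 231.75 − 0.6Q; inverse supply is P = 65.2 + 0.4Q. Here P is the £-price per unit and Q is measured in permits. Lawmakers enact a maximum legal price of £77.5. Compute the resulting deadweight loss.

Competitive equilibrium: 231.75 − 0.6Q = 65.2 + 0.4Q → Q* = 166.55, P* = 131.82.
At the ceiling P = 77.5, quantity supplied = (77.5 − 65.2)/0.4 = 30.75.
Willingness to pay at Q' = 30.75: 231.75 − 0.6·30.75 = 213.3.
ΔQ = 166.55 − 30.75 = 135.8; wedge = 213.3 − 77.5 = 135.8.
DWL = ½ × 135.8 × 135.8 = £9220.82.

£9220.82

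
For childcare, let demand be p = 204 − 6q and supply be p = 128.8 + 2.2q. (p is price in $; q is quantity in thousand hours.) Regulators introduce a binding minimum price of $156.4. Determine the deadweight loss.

$6.28 thousand

Competitive equilibrium: 204 − 6q = 128.8 + 2.2q → q* = 9.1707, p* = 148.9756.
At the floor p = 156.4, quantity demanded = (204 − 156.4)/6 = 7.9333.
Sellers' marginal cost at q' = 7.9333: 128.8 + 2.2·7.9333 = 146.2533.
Δq = 9.1707 − 7.9333 = 1.2374; wedge = 156.4 − 146.2533 = 10.1467.
The triangle = ½ × 1.2374 × 10.1467 = $6.28 thousand.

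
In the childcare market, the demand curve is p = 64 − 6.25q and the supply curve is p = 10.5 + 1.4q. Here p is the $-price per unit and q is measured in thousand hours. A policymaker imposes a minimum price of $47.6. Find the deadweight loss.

Competitive equilibrium: 64 − 6.25q = 10.5 + 1.4q → q* = 6.9935, p* = 20.2908.
At the floor p = 47.6, quantity demanded = (64 − 47.6)/6.25 = 2.624.
Sellers' marginal cost at q' = 2.624: 10.5 + 1.4·2.624 = 14.1736.
Δq = 6.9935 − 2.624 = 4.3695; wedge = 47.6 − 14.1736 = 33.4264.
Deadweight loss = ½ × 4.3695 × 33.4264 = $73.03 thousand.

$73.03 thousand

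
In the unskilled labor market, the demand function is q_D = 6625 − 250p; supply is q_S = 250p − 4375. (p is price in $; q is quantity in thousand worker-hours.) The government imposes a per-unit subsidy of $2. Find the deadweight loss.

$250 thousand

In inverse form: demand p = 26.5 − 0.004q, supply p = 17.5 + 0.004q.
Competitive equilibrium: 26.5 − 0.004q = 17.5 + 0.004q → q* = 1125, p* = 22.
The subsidy lowers effective supply by 2: p = 15.5 + 0.004q.
New quantity: 26.5 − 0.004q = 15.5 + 0.004q → q' = 1375.
Overproduction Δq = 1375 − 1125 = 250; wedge = subsidy = 2.
The triangle = ½ × 250 × 2 = $250 thousand.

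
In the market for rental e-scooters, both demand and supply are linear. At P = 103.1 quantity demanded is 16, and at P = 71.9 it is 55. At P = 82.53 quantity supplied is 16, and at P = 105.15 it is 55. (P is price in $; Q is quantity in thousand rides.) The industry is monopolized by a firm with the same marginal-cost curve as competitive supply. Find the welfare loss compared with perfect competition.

Demand slope = (71.9 − 103.1)/(55 − 16) = −0.8, so P = 115.9 − 0.8Q.
Supply slope = (105.15 − 82.53)/(55 − 16) = 0.58, so P = 73.25 + 0.58Q.
Competitive equilibrium: 115.9 − 0.8Q = 73.25 + 0.58Q → Q* = 30.9058, P* = 91.1754.
Marginal revenue: MR = 115.9 − 1.6Q. Set MR = MC: 115.9 − 1.6Q = 73.25 + 0.58Q → Q_m = 19.5642.
Price P_m = 115.9 − 0.8·19.5642 = 100.2486; MC(Q_m) = 73.25 + 0.58·19.5642 = 84.5972.
Competitive Q* = 30.9058, so ΔQ = 11.3416; wedge = 100.2486 − 84.5972 = 15.6514.
Welfare loss = ½ × 11.3416 × 15.6514 = $88.76 thousand.

$88.76 thousand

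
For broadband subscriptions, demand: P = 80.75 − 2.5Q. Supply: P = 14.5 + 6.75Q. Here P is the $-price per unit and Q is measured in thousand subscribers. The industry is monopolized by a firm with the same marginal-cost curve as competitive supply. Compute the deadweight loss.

$10.74 thousand

Competitive equilibrium: 80.75 − 2.5Q = 14.5 + 6.75Q → Q* = 7.1622, P* = 62.8446.
Marginal revenue: MR = 80.75 − 5Q. Set MR = MC: 80.75 − 5Q = 14.5 + 6.75Q → Q_m = 5.6383.
Price P_m = 80.75 − 2.5·5.6383 = 66.6543; MC(Q_m) = 14.5 + 6.75·5.6383 = 52.5585.
Competitive Q* = 7.1622, so ΔQ = 1.5239; wedge = 66.6543 − 52.5585 = 14.0958.
The triangle = ½ × 1.5239 × 14.0958 = $10.74 thousand.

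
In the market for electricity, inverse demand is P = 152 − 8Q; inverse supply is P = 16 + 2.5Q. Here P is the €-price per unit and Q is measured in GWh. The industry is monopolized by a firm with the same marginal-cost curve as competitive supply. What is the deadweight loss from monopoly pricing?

€164.70

Competitive equilibrium: 152 − 8Q = 16 + 2.5Q → Q* = 12.9524, P* = 48.381.
Marginal revenue: MR = 152 − 16Q. Set MR = MC: 152 − 16Q = 16 + 2.5Q → Q_m = 7.3514.
Price P_m = 152 − 8·7.3514 = 93.1888; MC(Q_m) = 16 + 2.5·7.3514 = 34.3785.
Competitive Q* = 12.9524, so ΔQ = 5.601; wedge = 93.1888 − 34.3785 = 58.8103.
The triangle = ½ × 5.601 × 58.8103 = €164.70.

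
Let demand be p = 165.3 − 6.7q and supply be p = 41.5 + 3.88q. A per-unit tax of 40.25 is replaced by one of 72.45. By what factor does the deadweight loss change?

Competitive equilibrium: 165.3 − 6.7q = 41.5 + 3.88q → q* = 11.7013, p* = 86.9011.
For a per-unit tax t: Δq = t/10.58, so DWL = ½·t·(t/10.58) = t²/21.16.
At t = 40.25: DWL = 76.5625. At t = 72.45: DWL = 248.0625.
Ratio = (72.45/40.25)² = 3.24.

3.24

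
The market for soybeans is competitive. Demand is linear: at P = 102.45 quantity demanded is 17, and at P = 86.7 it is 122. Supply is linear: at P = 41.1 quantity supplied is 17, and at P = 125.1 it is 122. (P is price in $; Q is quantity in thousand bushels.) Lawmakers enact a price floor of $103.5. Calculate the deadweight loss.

Demand slope = (86.7 − 102.45)/(122 − 17) = −0.15, so P = 105 − 0.15Q.
Supply slope = (125.1 − 41.1)/(122 − 17) = 0.8, so P = 27.5 + 0.8Q.
Competitive equilibrium: 105 − 0.15Q = 27.5 + 0.8Q → Q* = 81.5789, P* = 92.7632.
At the floor P = 103.5, quantity demanded = (105 − 103.5)/0.15 = 10.
Sellers' marginal cost at Q' = 10: 27.5 + 0.8·10 = 35.5.
ΔQ = 81.5789 − 10 = 71.5789; wedge = 103.5 − 35.5 = 68.
The triangle = ½ × 71.5789 × 68 = $2433.68 thousand.

$2433.68 thousand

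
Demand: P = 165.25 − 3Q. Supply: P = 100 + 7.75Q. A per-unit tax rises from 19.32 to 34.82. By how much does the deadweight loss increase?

Competitive equilibrium: 165.25 − 3Q = 100 + 7.75Q → Q* = 6.0698, P* = 147.0407.
For a per-unit tax t: ΔQ = t/10.75, so DWL = ½·t·(t/10.75) = t²/21.5.
At t = 19.32: DWL = 17.361. At t = 34.82: DWL = 56.392.
Increase = 56.392 − 17.361 = 39.03.

39.03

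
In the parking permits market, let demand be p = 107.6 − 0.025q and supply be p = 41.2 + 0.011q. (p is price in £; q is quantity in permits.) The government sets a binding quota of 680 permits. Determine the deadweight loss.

£24406.76

Competitive equilibrium: 107.6 − 0.025q = 41.2 + 0.011q → q* = 1844.44444, p* = 61.48889.
At q = 680: demand price = 107.6 − 0.025·680 = 90.6; supply price = 41.2 + 0.011·680 = 48.68.
Δq = 1844.44444 − 680 = 1164.44444; wedge = 90.6 − 48.68 = 41.92.
Deadweight loss = ½ × 1164.44444 × 41.92 = £24406.76.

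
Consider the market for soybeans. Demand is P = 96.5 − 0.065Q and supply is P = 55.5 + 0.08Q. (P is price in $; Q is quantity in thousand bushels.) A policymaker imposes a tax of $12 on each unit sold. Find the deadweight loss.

$496.55 thousand

Competitive equilibrium: 96.5 − 0.065Q = 55.5 + 0.08Q → Q* = 282.7586, P* = 78.1207.
With the tax, the buyer price exceeds the seller price by 12: (96.5 − 0.065Q) − (55.5 + 0.08Q) = 12 → Q' = 200.
ΔQ = 282.7586 − 200 = 82.7586; the wedge equals the tax, 12.
Deadweight loss = ½ × 82.7586 × 12 = $496.55 thousand.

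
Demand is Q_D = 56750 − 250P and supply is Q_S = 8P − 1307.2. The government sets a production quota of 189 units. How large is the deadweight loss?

In inverse form: demand P = 227 − 0.004Q, supply P = 163.4 + 0.125Q.
Competitive equilibrium: 227 − 0.004Q = 163.4 + 0.125Q → Q* = 493.0233, P* = 225.0279.
At Q = 189: demand price = 227 − 0.004·189 = 226.244; supply price = 163.4 + 0.125·189 = 187.025.
ΔQ = 493.0233 − 189 = 304.0233; wedge = 226.244 − 187.025 = 39.219.
The triangle = ½ × 304.0233 × 39.219 = 5961.74.

5961.74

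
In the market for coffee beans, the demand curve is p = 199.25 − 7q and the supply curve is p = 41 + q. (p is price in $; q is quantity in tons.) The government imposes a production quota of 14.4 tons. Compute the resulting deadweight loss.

Competitive equilibrium: 199.25 − 7q = 41 + q → q* = 19.7813, p* = 60.7813.
At q = 14.4: demand price = 199.25 − 7·14.4 = 98.45; supply price = 41 + 1·14.4 = 55.4.
Δq = 19.7813 − 14.4 = 5.3813; wedge = 98.45 − 55.4 = 43.05.
The triangle = ½ × 5.3813 × 43.05 = $115.83.

$115.83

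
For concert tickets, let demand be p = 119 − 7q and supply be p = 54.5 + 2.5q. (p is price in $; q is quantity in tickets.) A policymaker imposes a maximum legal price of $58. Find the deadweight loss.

Competitive equilibrium: 119 − 7q = 54.5 + 2.5q → q* = 6.7895, p* = 71.4737.
At the ceiling p = 58, quantity supplied = (58 − 54.5)/2.5 = 1.4.
Willingness to pay at q' = 1.4: 119 − 7·1.4 = 109.2.
Δq = 6.7895 − 1.4 = 5.3895; wedge = 109.2 − 58 = 51.2.
DWL = ½ × 5.3895 × 51.2 = $137.97.

$137.97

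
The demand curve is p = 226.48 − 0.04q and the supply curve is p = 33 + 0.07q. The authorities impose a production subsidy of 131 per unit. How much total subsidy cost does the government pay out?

Competitive equilibrium: 226.48 − 0.04q = 33 + 0.07q → q* = 1758.9091, p* = 156.1236.
The subsidy lowers effective supply by 131: p = 0.07q − 98.
New quantity: 226.48 − 0.04q = 0.07q − 98 → q' = 2949.8182.
Total subsidy cost = 131 × 2949.8182 = 386426.18.

386426.18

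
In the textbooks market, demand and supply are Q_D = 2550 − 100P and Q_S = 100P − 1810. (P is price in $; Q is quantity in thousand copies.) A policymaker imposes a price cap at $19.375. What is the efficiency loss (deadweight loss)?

$588.06 thousand

In inverse form: demand P = 25.5 − 0.01Q, supply P = 18.1 + 0.01Q.
Competitive equilibrium: 25.5 − 0.01Q = 18.1 + 0.01Q → Q* = 370, P* = 21.8.
At the ceiling P = 19.375, quantity supplied = (19.375 − 18.1)/0.01 = 127.5.
Willingness to pay at Q' = 127.5: 25.5 − 0.01·127.5 = 24.225.
ΔQ = 370 − 127.5 = 242.5; wedge = 24.225 − 19.375 = 4.85.
The triangle = ½ × 242.5 × 4.85 = $588.06 thousand.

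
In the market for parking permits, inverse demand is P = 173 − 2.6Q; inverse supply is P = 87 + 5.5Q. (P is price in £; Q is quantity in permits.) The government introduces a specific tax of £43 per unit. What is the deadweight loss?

Competitive equilibrium: 173 − 2.6Q = 87 + 5.5Q → Q* = 10.6173, P* = 145.3951.
With the tax, the buyer price exceeds the seller price by 43: (173 − 2.6Q) − (87 + 5.5Q) = 43 → Q' = 5.3086.
ΔQ = 10.6173 − 5.3086 = 5.3087; the wedge equals the tax, 43.
Deadweight loss = ½ × 5.3087 × 43 = £114.14.

£114.14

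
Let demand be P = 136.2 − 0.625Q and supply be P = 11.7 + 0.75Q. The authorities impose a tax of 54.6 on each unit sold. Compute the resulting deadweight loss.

1084.06

Competitive equilibrium: 136.2 − 0.625Q = 11.7 + 0.75Q → Q* = 90.5455, P* = 79.6091.
With the tax, the buyer price exceeds the seller price by 54.6: (136.2 − 0.625Q) − (11.7 + 0.75Q) = 54.6 → Q' = 50.8364.
ΔQ = 90.5455 − 50.8364 = 39.7091; the wedge equals the tax, 54.6.
DWL = ½ × 39.7091 × 54.6 = 1084.06.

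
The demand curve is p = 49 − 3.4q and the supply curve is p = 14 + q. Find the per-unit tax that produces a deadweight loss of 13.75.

Competitive equilibrium: 49 − 3.4q = 14 + q → q* = 7.9545, p* = 21.9545.
A tax t gives Δq = t/4.4 and wedge t, so DWL = t²/8.8.
t²/8.8 = 13.75 → t² = 121 → t = 11.

11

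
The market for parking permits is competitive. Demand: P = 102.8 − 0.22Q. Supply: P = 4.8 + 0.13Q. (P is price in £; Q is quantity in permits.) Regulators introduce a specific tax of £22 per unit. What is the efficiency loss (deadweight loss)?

Competitive equilibrium: 102.8 − 0.22Q = 4.8 + 0.13Q → Q* = 280, P* = 41.2.
With the tax, the buyer price exceeds the seller price by 22: (102.8 − 0.22Q) − (4.8 + 0.13Q) = 22 → Q' = 217.1429.
ΔQ = 280 − 217.1429 = 62.8571; the wedge equals the tax, 22.
DWL = ½ × 62.8571 × 22 = £691.43.

£691.43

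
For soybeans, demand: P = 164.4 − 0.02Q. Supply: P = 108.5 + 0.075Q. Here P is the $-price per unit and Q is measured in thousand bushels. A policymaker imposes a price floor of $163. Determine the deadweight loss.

$12766.12 thousand

Competitive equilibrium: 164.4 − 0.02Q = 108.5 + 0.075Q → Q* = 588.4211, P* = 152.6316.
At the floor P = 163, quantity demanded = (164.4 − 163)/0.02 = 70.
Sellers' marginal cost at Q' = 70: 108.5 + 0.075·70 = 113.75.
ΔQ = 588.4211 − 70 = 518.4211; wedge = 163 − 113.75 = 49.25.
DWL = ½ × 518.4211 × 49.25 = $12766.12 thousand.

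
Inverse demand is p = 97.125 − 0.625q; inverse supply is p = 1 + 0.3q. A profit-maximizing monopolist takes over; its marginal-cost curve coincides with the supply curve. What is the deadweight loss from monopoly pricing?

812.08

Competitive equilibrium: 97.125 − 0.625q = 1 + 0.3q → q* = 103.9189, p* = 32.1757.
Marginal revenue: MR = 97.125 − 1.25q. Set MR = MC: 97.125 − 1.25q = 1 + 0.3q → q_m = 62.0161.
Price p_m = 97.125 − 0.625·62.0161 = 58.3649; MC(q_m) = 1 + 0.3·62.0161 = 19.6048.
Competitive q* = 103.9189, so Δq = 41.9028; wedge = 58.3649 − 19.6048 = 38.7601.
DWL = ½ × 41.9028 × 38.7601 = 812.08.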